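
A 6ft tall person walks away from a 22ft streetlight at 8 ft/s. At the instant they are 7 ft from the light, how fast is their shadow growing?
3 ft/s

By similar triangles: 22/(x+s) = 6/s
Solving: s = 6x/16
ds/dt = 6/16 · dx/dt = 3/8 · 8 = 3 ft/s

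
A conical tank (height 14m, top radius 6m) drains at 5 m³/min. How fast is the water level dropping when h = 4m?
245/(144π) ≈ 0.5416 m/min

r/h = 6/14, so r = (3/7)h
V = (1/3)πr²h = (1/3)π((3/7)h)²h = (3/49)πh³
dV/dh = (9/49)πh²
dh/dt = (dV/dt)/(dV/dh) = -5/((9/49)π·4²) = -245/(144π) m/min
The level is dropping at 245/(144π) ≈ 0.5416 m/min.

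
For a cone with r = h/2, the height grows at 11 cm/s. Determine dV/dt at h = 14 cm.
539π cm³/s

V = (1/3)π(h/2)²h = πh³/12
dV/dt = πh²/4 · 11
At h = 14: dV/dt = 539π cm³/s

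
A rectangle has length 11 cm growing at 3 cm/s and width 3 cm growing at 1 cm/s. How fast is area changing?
20 cm²/s

A = lw
dA/dt = w·dl/dt + l·dw/dt = 3·3 + 11·1 = 20 cm²/s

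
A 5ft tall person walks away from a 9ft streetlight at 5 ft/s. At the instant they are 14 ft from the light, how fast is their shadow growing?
25/4 ft/s

By similar triangles: 9/(x+s) = 5/s
Solving: s = 5x/4
ds/dt = 5/4 · dx/dt = 5/4 · 5 = 25/4 ft/s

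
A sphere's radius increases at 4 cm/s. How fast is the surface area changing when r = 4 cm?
128π cm²/s

S = 4πr²
dS/dt = dS/dr · dr/dt = 8πr · 4
At r = 4: dS/dt = 128π cm²/s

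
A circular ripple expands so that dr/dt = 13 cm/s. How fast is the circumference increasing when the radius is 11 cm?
26π cm/s

C = 2πr
dC/dt = 2π · dr/dt = 2π · 13 = 26π cm/s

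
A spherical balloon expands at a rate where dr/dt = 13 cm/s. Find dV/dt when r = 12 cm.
7488π cm³/s

V = (4/3)πr³
dV/dt = dV/dr · dr/dt = 4πr² · 13
At r = 12: dV/dt = 7488π cm³/s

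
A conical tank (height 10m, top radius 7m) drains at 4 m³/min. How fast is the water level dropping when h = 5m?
16/(49π) ≈ 0.1039 m/min

r/h = 7/10, so r = (7/10)h
V = (1/3)πr²h = (1/3)π((7/10)h)²h = (49/300)πh³
dV/dh = (49/100)πh²
dh/dt = (dV/dt)/(dV/dh) = -4/((49/100)π·5²) = -16/(49π) m/min
The level is dropping at 16/(49π) ≈ 0.1039 m/min.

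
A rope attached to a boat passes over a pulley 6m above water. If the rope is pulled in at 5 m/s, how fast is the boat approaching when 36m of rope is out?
6√35/7 ≈ 5.071 m/s

rope² = x² + 6²
x = √(36² - 6²) = 6√35
dx/dt = (rope/x) · d(rope)/dt = (36/(6√35)) · (-5) = -6√35/7 m/s
The boat approaches at 6√35/7 ≈ 5.071 m/s.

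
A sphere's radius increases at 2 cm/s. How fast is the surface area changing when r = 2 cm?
32π cm²/s

S = 4πr²
dS/dt = dS/dr · dr/dt = 8πr · 2
At r = 2: dS/dt = 32π cm²/s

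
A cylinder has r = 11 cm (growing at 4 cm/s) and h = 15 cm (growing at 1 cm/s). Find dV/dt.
1441π cm³/s

V = πr²h
dV/dt = 2πrh·dr/dt + πr²·dh/dt
= 2π(11)(15)(4) + π(11)²(1)
= 1441π cm³/s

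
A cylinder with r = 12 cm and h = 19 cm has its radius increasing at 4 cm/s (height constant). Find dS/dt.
344π cm²/s

S = 2πrh + 2πr² (lateral + bases)
dS/dt = (2πh + 4πr)·dr/dt = (2π·19 + 4π·12)·4
= 344π cm²/s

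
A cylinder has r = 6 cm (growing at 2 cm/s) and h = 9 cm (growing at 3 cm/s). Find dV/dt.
324π cm³/s

V = πr²h
dV/dt = 2πrh·dr/dt + πr²·dh/dt
= 2π(6)(9)(2) + π(6)²(3)
= 324π cm³/s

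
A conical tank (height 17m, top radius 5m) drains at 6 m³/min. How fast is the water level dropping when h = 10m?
867/(1250π) ≈ 0.2208 m/min

r/h = 5/17, so r = (5/17)h
V = (1/3)πr²h = (1/3)π((5/17)h)²h = (25/867)πh³
dV/dh = (25/289)πh²
dh/dt = (dV/dt)/(dV/dh) = -6/((25/289)π·10²) = -867/(1250π) m/min
The level is dropping at 867/(1250π) ≈ 0.2208 m/min.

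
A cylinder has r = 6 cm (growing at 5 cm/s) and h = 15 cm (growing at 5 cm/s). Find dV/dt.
1080π cm³/s

V = πr²h
dV/dt = 2πrh·dr/dt + πr²·dh/dt
= 2π(6)(15)(5) + π(6)²(5)
= 1080π cm³/s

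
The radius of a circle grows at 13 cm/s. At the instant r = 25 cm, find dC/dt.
26π cm/s

C = 2πr
dC/dt = 2π · dr/dt = 2π · 13 = 26π cm/s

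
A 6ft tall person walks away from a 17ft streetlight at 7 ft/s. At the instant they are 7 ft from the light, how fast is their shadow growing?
42/11 ft/s

By similar triangles: 17/(x+s) = 6/s
Solving: s = 6x/11
ds/dt = 6/11 · dx/dt = 6/11 · 7 = 42/11 ft/s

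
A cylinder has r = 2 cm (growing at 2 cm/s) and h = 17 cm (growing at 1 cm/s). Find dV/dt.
140π cm³/s

V = πr²h
dV/dt = 2πrh·dr/dt + πr²·dh/dt
= 2π(2)(17)(2) + π(2)²(1)
= 140π cm³/s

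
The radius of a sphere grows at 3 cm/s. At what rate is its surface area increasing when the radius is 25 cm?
600π cm²/s

S = 4πr²
dS/dt = dS/dr · dr/dt = 8πr · 3
At r = 25: dS/dt = 600π cm²/s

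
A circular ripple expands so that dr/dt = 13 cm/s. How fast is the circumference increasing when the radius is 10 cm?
26π cm/s

C = 2πr
dC/dt = 2π · dr/dt = 2π · 13 = 26π cm/s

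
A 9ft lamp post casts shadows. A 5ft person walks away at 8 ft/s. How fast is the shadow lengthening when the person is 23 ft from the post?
10 ft/s

By similar triangles: 9/(x+s) = 5/s
Solving: s = 5x/4
ds/dt = 5/4 · dx/dt = 5/4 · 8 = 10 ft/s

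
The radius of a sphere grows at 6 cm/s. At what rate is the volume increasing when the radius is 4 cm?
384π cm³/s

V = (4/3)πr³
dV/dt = dV/dr · dr/dt = 4πr² · 6
At r = 4: dV/dt = 384π cm³/s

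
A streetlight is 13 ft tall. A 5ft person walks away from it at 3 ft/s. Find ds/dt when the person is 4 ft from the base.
15/8 ft/s

By similar triangles: 13/(x+s) = 5/s
Solving: s = 5x/8
ds/dt = 5/8 · dx/dt = 5/8 · 3 = 15/8 ft/s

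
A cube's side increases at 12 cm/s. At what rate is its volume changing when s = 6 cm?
1296 cm³/s

V = s³
dV/dt = 3s² · ds/dt = 3·6²·12 = 1296 cm³/s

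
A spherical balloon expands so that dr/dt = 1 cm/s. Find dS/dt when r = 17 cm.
136π cm²/s

S = 4πr²
dS/dt = dS/dr · dr/dt = 8πr · 1
At r = 17: dS/dt = 136π cm²/s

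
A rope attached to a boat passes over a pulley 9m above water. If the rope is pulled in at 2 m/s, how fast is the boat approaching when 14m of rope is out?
28√115/115 ≈ 2.611 m/s

rope² = x² + 9²
x = √(14² - 9²) = √115
dx/dt = (rope/x) · d(rope)/dt = (14/√115) · (-2) = -28√115/115 m/s
The boat approaches at 28√115/115 ≈ 2.611 m/s.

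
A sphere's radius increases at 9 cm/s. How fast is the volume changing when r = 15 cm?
8100π cm³/s

V = (4/3)πr³
dV/dt = dV/dr · dr/dt = 4πr² · 9
At r = 15: dV/dt = 8100π cm³/s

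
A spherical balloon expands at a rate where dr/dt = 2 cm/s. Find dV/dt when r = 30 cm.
7200π cm³/s

V = (4/3)πr³
dV/dt = dV/dr · dr/dt = 4πr² · 2
At r = 30: dV/dt = 7200π cm³/s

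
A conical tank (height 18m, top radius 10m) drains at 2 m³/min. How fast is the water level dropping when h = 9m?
2/(25π) ≈ 0.02546 m/min

r/h = 10/18, so r = (5/9)h
V = (1/3)πr²h = (1/3)π((5/9)h)²h = (25/243)πh³
dV/dh = (25/81)πh²
dh/dt = (dV/dt)/(dV/dh) = -2/((25/81)π·9²) = -2/(25π) m/min
The level is dropping at 2/(25π) ≈ 0.02546 m/min.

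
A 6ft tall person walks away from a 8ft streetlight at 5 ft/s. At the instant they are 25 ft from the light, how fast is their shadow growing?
15 ft/s

By similar triangles: 8/(x+s) = 6/s
Solving: s = 6x/2
ds/dt = 6/2 · dx/dt = 3 · 5 = 15 ft/s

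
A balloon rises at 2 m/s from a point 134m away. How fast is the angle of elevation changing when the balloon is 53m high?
0.012906 rad/s

tan(θ) = y/134
sec²(θ) · dθ/dt = (1/134) · dy/dt
dθ/dt = cos²(θ)/134 · 2 = 134/(134² + 53²) · 2
dθ/dt = 0.012906 rad/s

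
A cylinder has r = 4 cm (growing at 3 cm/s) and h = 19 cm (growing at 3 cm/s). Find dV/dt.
504π cm³/s

V = πr²h
dV/dt = 2πrh·dr/dt + πr²·dh/dt
= 2π(4)(19)(3) + π(4)²(3)
= 504π cm³/s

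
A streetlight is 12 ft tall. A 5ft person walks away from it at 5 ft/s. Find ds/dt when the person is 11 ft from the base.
25/7 ft/s

By similar triangles: 12/(x+s) = 5/s
Solving: s = 5x/7
ds/dt = 5/7 · dx/dt = 5/7 · 5 = 25/7 ft/s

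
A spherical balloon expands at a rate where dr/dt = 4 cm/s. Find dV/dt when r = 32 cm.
16384π cm³/s

V = (4/3)πr³
dV/dt = dV/dr · dr/dt = 4πr² · 4
At r = 32: dV/dt = 16384π cm³/s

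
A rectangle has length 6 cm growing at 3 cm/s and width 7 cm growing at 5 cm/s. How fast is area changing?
51 cm²/s

A = lw
dA/dt = w·dl/dt + l·dw/dt = 7·3 + 6·5 = 51 cm²/s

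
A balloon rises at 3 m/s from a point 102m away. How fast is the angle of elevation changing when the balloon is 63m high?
0.02129 rad/s

tan(θ) = y/102
sec²(θ) · dθ/dt = (1/102) · dy/dt
dθ/dt = cos²(θ)/102 · 3 = 102/(102² + 63²) · 3
dθ/dt = 0.02129 rad/s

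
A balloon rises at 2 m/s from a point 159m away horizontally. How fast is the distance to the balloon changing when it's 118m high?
236√39205/39205 ≈ 1.192 m/s

z² = 159² + y²
z = √(159² + 118²) = √39205
dz/dt = y/z · dy/dt = 118/√39205 · 2 = 236√39205/39205 ≈ 1.192 m/s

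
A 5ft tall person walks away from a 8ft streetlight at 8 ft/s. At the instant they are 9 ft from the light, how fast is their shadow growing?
40/3 ft/s

By similar triangles: 8/(x+s) = 5/s
Solving: s = 5x/3
ds/dt = 5/3 · dx/dt = 5/3 · 8 = 40/3 ft/s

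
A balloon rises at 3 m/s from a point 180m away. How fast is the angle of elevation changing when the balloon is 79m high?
0.013975 rad/s

tan(θ) = y/180
sec²(θ) · dθ/dt = (1/180) · dy/dt
dθ/dt = cos²(θ)/180 · 3 = 180/(180² + 79²) · 3
dθ/dt = 0.013975 rad/s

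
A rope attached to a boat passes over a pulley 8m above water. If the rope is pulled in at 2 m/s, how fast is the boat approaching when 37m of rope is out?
74√145/435 ≈ 2.048 m/s

rope² = x² + 8²
x = √(37² - 8²) = 3√145
dx/dt = (rope/x) · d(rope)/dt = (37/(3√145)) · (-2) = -74√145/435 m/s
The boat approaches at 74√145/435 ≈ 2.048 m/s.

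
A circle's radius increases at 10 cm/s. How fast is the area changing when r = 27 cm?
540π cm²/s

A = πr²
dA/dt = 2πr · dr/dt = 2π(27)(10) = 540π cm²/s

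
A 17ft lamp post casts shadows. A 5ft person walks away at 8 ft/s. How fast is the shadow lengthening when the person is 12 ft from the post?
10/3 ft/s

By similar triangles: 17/(x+s) = 5/s
Solving: s = 5x/12
ds/dt = 5/12 · dx/dt = 5/12 · 8 = 10/3 ft/s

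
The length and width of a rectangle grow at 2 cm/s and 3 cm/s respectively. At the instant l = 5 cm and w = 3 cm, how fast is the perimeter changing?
10 cm/s

P = 2(l + w)
dP/dt = 2(dl/dt + dw/dt) = 2(2 + 3) = 10 cm/s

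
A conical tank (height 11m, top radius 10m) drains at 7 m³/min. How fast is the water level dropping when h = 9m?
847/(8100π) ≈ 0.03328 m/min

r/h = 10/11, so r = (10/11)h
V = (1/3)πr²h = (1/3)π((10/11)h)²h = (100/363)πh³
dV/dh = (100/121)πh²
dh/dt = (dV/dt)/(dV/dh) = -7/((100/121)π·9²) = -847/(8100π) m/min
The level is dropping at 847/(8100π) ≈ 0.03328 m/min.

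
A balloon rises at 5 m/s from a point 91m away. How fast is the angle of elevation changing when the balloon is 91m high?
0.027473 rad/s

tan(θ) = y/91
sec²(θ) · dθ/dt = (1/91) · dy/dt
dθ/dt = cos²(θ)/91 · 5 = 91/(91² + 91²) · 5
dθ/dt = 0.027473 rad/s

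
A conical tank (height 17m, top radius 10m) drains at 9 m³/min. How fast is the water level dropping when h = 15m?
289/(2500π) ≈ 0.0368 m/min

r/h = 10/17, so r = (10/17)h
V = (1/3)πr²h = (1/3)π((10/17)h)²h = (100/867)πh³
dV/dh = (100/289)πh²
dh/dt = (dV/dt)/(dV/dh) = -9/((100/289)π·15²) = -289/(2500π) m/min
The level is dropping at 289/(2500π) ≈ 0.0368 m/min.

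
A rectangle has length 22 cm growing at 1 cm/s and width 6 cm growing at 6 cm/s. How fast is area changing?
138 cm²/s

A = lw
dA/dt = w·dl/dt + l·dw/dt = 6·1 + 22·6 = 138 cm²/s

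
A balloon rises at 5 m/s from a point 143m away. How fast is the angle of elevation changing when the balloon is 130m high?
0.019144 rad/s

tan(θ) = y/143
sec²(θ) · dθ/dt = (1/143) · dy/dt
dθ/dt = cos²(θ)/143 · 5 = 143/(143² + 130²) · 5
dθ/dt = 0.019144 rad/s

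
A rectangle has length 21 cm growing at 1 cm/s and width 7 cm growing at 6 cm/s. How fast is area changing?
133 cm²/s

A = lw
dA/dt = w·dl/dt + l·dw/dt = 7·1 + 21·6 = 133 cm²/s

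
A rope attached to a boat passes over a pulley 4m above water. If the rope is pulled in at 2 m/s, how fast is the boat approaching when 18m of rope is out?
18√77/77 ≈ 2.051 m/s

rope² = x² + 4²
x = √(18² - 4²) = 2√77
dx/dt = (rope/x) · d(rope)/dt = (18/(2√77)) · (-2) = -18√77/77 m/s
The boat approaches at 18√77/77 ≈ 2.051 m/s.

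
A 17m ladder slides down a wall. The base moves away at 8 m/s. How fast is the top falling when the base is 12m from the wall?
96√145/145 ≈ 7.972 m/s

x² + y² = 17²
2x·dx/dt + 2y·dy/dt = 0
dy/dt = -x/y · dx/dt = -12/√145 · 8 = -96√145/145 m/s
The top is descending at 96√145/145 ≈ 7.972 m/s.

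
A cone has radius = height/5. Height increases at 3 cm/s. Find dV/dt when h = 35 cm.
147π cm³/s

V = (1/3)π(h/5)²h = πh³/75
dV/dt = πh²/25 · 3
At h = 35: dV/dt = 147π cm³/s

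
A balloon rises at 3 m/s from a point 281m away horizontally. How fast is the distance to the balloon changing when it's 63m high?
189√82930/82930 ≈ 0.6563 m/s

z² = 281² + y²
z = √(281² + 63²) = √82930
dz/dt = y/z · dy/dt = 63/√82930 · 3 = 189√82930/82930 ≈ 0.6563 m/s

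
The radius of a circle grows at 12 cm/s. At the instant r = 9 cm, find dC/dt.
24π cm/s

C = 2πr
dC/dt = 2π · dr/dt = 2π · 12 = 24π cm/s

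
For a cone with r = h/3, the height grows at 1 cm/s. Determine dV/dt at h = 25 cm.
625π/9 cm³/s

V = (1/3)π(h/3)²h = πh³/27
dV/dt = πh²/9 · 1
At h = 25: dV/dt = 625π/9 cm³/s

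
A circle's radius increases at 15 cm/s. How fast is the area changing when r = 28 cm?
840π cm²/s

A = πr²
dA/dt = 2πr · dr/dt = 2π(28)(15) = 840π cm²/s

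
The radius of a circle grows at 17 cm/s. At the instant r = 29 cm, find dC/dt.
34π cm/s

C = 2πr
dC/dt = 2π · dr/dt = 2π · 17 = 34π cm/s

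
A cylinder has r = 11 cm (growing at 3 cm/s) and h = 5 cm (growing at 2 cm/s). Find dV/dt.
572π cm³/s

V = πr²h
dV/dt = 2πrh·dr/dt + πr²·dh/dt
= 2π(11)(5)(3) + π(11)²(2)
= 572π cm³/s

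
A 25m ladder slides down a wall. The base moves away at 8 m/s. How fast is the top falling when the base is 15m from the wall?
6 m/s

x² + y² = 25²
2x·dx/dt + 2y·dy/dt = 0
dy/dt = -x/y · dx/dt = -15/20 · 8 = -6 m/s
The top is descending at 6 m/s.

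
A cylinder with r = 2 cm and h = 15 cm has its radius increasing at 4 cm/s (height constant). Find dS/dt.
152π cm²/s

S = 2πrh + 2πr² (lateral + bases)
dS/dt = (2πh + 4πr)·dr/dt = (2π·15 + 4π·2)·4
= 152π cm²/s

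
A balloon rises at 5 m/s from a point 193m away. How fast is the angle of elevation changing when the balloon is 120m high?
0.018684 rad/s

tan(θ) = y/193
sec²(θ) · dθ/dt = (1/193) · dy/dt
dθ/dt = cos²(θ)/193 · 5 = 193/(193² + 120²) · 5
dθ/dt = 0.018684 rad/s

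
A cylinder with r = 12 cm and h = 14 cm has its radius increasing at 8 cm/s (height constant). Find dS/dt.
608π cm²/s

S = 2πrh + 2πr² (lateral + bases)
dS/dt = (2πh + 4πr)·dr/dt = (2π·14 + 4π·12)·8
= 608π cm²/s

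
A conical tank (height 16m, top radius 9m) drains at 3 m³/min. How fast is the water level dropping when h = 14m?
64/(1323π) ≈ 0.0154 m/min

r/h = 9/16, so r = (9/16)h
V = (1/3)πr²h = (1/3)π((9/16)h)²h = (27/256)πh³
dV/dh = (81/256)πh²
dh/dt = (dV/dt)/(dV/dh) = -3/((81/256)π·14²) = -64/(1323π) m/min
The level is dropping at 64/(1323π) ≈ 0.0154 m/min.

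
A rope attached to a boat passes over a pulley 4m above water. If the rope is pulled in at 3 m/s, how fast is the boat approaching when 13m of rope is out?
13√17/17 ≈ 3.153 m/s

rope² = x² + 4²
x = √(13² - 4²) = 3√17
dx/dt = (rope/x) · d(rope)/dt = (13/(3√17)) · (-3) = -13√17/17 m/s
The boat approaches at 13√17/17 ≈ 3.153 m/s.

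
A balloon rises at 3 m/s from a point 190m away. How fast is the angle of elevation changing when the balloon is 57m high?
0.014486 rad/s

tan(θ) = y/190
sec²(θ) · dθ/dt = (1/190) · dy/dt
dθ/dt = cos²(θ)/190 · 3 = 190/(190² + 57²) · 3
dθ/dt = 0.014486 rad/s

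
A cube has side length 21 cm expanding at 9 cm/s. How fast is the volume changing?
11907 cm³/s

V = s³
dV/dt = 3s² · ds/dt = 3·21²·9 = 11907 cm³/s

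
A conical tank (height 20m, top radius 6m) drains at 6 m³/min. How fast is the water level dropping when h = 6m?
50/(27π) ≈ 0.5895 m/min

r/h = 6/20, so r = (3/10)h
V = (1/3)πr²h = (1/3)π((3/10)h)²h = (3/100)πh³
dV/dh = (9/100)πh²
dh/dt = (dV/dt)/(dV/dh) = -6/((9/100)π·6²) = -50/(27π) m/min
The level is dropping at 50/(27π) ≈ 0.5895 m/min.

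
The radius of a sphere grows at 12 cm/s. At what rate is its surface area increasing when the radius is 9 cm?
864π cm²/s

S = 4πr²
dS/dt = dS/dr · dr/dt = 8πr · 12
At r = 9: dS/dt = 864π cm²/s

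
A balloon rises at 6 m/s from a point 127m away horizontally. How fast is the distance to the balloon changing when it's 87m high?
261√82/697 ≈ 3.391 m/s

z² = 127² + y²
z = √(127² + 87²) = 17√82
dz/dt = y/z · dy/dt = 87/(17√82) · 6 = 261√82/697 ≈ 3.391 m/s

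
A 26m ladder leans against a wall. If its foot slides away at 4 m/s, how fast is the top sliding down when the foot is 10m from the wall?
5/3 ≈ 1.667 m/s

x² + y² = 26²
2x·dx/dt + 2y·dy/dt = 0
dy/dt = -x/y · dx/dt = -10/24 · 4 = -5/3 m/s
The top is descending at 5/3 ≈ 1.667 m/s.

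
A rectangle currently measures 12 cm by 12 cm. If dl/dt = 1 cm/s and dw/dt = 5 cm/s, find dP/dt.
12 cm/s

P = 2(l + w)
dP/dt = 2(dl/dt + dw/dt) = 2(1 + 5) = 12 cm/s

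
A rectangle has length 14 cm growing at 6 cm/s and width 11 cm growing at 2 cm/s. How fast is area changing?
94 cm²/s

A = lw
dA/dt = w·dl/dt + l·dw/dt = 11·6 + 14·2 = 94 cm²/s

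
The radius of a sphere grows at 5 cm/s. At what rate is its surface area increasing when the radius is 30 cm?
1200π cm²/s

S = 4πr²
dS/dt = dS/dr · dr/dt = 8πr · 5
At r = 30: dS/dt = 1200π cm²/s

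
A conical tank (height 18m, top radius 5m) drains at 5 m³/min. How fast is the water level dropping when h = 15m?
36/(125π) ≈ 0.09167 m/min

r/h = 5/18, so r = (5/18)h
V = (1/3)πr²h = (1/3)π((5/18)h)²h = (25/972)πh³
dV/dh = (25/324)πh²
dh/dt = (dV/dt)/(dV/dh) = -5/((25/324)π·15²) = -36/(125π) m/min
The level is dropping at 36/(125π) ≈ 0.09167 m/min.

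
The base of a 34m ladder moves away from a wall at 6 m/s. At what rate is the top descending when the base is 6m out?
9√70/70 ≈ 1.076 m/s

x² + y² = 34²
2x·dx/dt + 2y·dy/dt = 0
dy/dt = -x/y · dx/dt = -6/(4√70) · 6 = -9√70/70 m/s
The top is descending at 9√70/70 ≈ 1.076 m/s.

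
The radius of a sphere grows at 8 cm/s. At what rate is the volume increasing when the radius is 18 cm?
10368π cm³/s

V = (4/3)πr³
dV/dt = dV/dr · dr/dt = 4πr² · 8
At r = 18: dV/dt = 10368π cm³/s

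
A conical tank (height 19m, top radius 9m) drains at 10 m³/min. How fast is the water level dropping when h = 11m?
3610/(9801π) ≈ 0.1172 m/min

r/h = 9/19, so r = (9/19)h
V = (1/3)πr²h = (1/3)π((9/19)h)²h = (27/361)πh³
dV/dh = (81/361)πh²
dh/dt = (dV/dt)/(dV/dh) = -10/((81/361)π·11²) = -3610/(9801π) m/min
The level is dropping at 3610/(9801π) ≈ 0.1172 m/min.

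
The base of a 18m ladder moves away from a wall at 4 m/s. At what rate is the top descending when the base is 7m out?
28√11/55 ≈ 1.688 m/s

x² + y² = 18²
2x·dx/dt + 2y·dy/dt = 0
dy/dt = -x/y · dx/dt = -7/(5√11) · 4 = -28√11/55 m/s
The top is descending at 28√11/55 ≈ 1.688 m/s.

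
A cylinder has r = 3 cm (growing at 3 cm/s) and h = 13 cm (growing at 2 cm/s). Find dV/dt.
252π cm³/s

V = πr²h
dV/dt = 2πrh·dr/dt + πr²·dh/dt
= 2π(3)(13)(3) + π(3)²(2)
= 252π cm³/s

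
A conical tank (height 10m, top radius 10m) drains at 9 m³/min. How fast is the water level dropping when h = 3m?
1/π ≈ 0.3183 m/min

r/h = 10/10, so r = h
V = (1/3)πr²h = (1/3)π(h)²h = (1/3)πh³
dV/dh = πh²
dh/dt = (dV/dt)/(dV/dh) = -9/(π·3²) = -1/π m/min
The level is dropping at 1/π ≈ 0.3183 m/min.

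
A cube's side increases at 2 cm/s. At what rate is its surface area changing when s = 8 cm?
192 cm²/s

A = 6s²
dA/dt = 12s · ds/dt = 12·8·2 = 192 cm²/s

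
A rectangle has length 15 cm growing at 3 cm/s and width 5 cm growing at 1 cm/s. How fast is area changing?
30 cm²/s

A = lw
dA/dt = w·dl/dt + l·dw/dt = 5·3 + 15·1 = 30 cm²/s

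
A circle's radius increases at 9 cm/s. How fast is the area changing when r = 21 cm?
378π cm²/s

A = πr²
dA/dt = 2πr · dr/dt = 2π(21)(9) = 378π cm²/s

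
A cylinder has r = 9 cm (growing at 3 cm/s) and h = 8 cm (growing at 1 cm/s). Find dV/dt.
513π cm³/s

V = πr²h
dV/dt = 2πrh·dr/dt + πr²·dh/dt
= 2π(9)(8)(3) + π(9)²(1)
= 513π cm³/s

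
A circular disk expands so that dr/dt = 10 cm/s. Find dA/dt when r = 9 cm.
180π cm²/s

A = πr²
dA/dt = 2πr · dr/dt = 2π(9)(10) = 180π cm²/s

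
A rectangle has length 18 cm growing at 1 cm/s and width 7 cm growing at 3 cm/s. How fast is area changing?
61 cm²/s

A = lw
dA/dt = w·dl/dt + l·dw/dt = 7·1 + 18·3 = 61 cm²/s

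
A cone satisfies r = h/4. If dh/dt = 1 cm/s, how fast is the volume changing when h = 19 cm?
361π/16 cm³/s

V = (1/3)π(h/4)²h = πh³/48
dV/dt = πh²/16 · 1
At h = 19: dV/dt = 361π/16 cm³/s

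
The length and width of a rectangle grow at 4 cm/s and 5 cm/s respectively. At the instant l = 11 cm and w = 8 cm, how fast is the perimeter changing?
18 cm/s

P = 2(l + w)
dP/dt = 2(dl/dt + dw/dt) = 2(4 + 5) = 18 cm/s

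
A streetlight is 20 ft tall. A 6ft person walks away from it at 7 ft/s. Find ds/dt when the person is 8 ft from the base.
3 ft/s

By similar triangles: 20/(x+s) = 6/s
Solving: s = 6x/14
ds/dt = 6/14 · dx/dt = 3/7 · 7 = 3 ft/s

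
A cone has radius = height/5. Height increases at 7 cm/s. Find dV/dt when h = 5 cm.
7π cm³/s

V = (1/3)π(h/5)²h = πh³/75
dV/dt = πh²/25 · 7
At h = 5: dV/dt = 7π cm³/s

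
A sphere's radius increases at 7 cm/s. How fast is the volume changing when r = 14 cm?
5488π cm³/s

V = (4/3)πr³
dV/dt = dV/dr · dr/dt = 4πr² · 7
At r = 14: dV/dt = 5488π cm³/s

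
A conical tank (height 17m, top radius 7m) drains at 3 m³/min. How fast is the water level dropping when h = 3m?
289/(147π) ≈ 0.6258 m/min

r/h = 7/17, so r = (7/17)h
V = (1/3)πr²h = (1/3)π((7/17)h)²h = (49/867)πh³
dV/dh = (49/289)πh²
dh/dt = (dV/dt)/(dV/dh) = -3/((49/289)π·3²) = -289/(147π) m/min
The level is dropping at 289/(147π) ≈ 0.6258 m/min.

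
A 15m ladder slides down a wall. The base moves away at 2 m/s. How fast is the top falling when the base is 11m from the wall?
11√26/26 ≈ 2.157 m/s

x² + y² = 15²
2x·dx/dt + 2y·dy/dt = 0
dy/dt = -x/y · dx/dt = -11/(2√26) · 2 = -11√26/26 m/s
The top is descending at 11√26/26 ≈ 2.157 m/s.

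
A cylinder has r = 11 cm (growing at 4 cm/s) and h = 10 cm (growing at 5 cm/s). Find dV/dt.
1485π cm³/s

V = πr²h
dV/dt = 2πrh·dr/dt + πr²·dh/dt
= 2π(11)(10)(4) + π(11)²(5)
= 1485π cm³/s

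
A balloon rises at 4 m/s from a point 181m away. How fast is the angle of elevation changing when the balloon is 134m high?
0.014275 rad/s

tan(θ) = y/181
sec²(θ) · dθ/dt = (1/181) · dy/dt
dθ/dt = cos²(θ)/181 · 4 = 181/(181² + 134²) · 4
dθ/dt = 0.014275 rad/s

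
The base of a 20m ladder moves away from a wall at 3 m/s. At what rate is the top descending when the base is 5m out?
√15/5 ≈ 0.7746 m/s

x² + y² = 20²
2x·dx/dt + 2y·dy/dt = 0
dy/dt = -x/y · dx/dt = -5/(5√15) · 3 = -√15/5 m/s
The top is descending at √15/5 ≈ 0.7746 m/s.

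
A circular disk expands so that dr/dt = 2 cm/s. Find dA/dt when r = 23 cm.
92π cm²/s

A = πr²
dA/dt = 2πr · dr/dt = 2π(23)(2) = 92π cm²/s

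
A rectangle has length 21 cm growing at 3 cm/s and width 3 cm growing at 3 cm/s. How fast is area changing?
72 cm²/s

A = lw
dA/dt = w·dl/dt + l·dw/dt = 3·3 + 21·3 = 72 cm²/s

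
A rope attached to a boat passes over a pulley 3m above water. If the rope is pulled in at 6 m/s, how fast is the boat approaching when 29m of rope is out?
87√13/52 ≈ 6.032 m/s

rope² = x² + 3²
x = √(29² - 3²) = 8√13
dx/dt = (rope/x) · d(rope)/dt = (29/(8√13)) · (-6) = -87√13/52 m/s
The boat approaches at 87√13/52 ≈ 6.032 m/s.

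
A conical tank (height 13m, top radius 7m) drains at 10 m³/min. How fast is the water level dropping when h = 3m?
1690/(441π) ≈ 1.22 m/min

r/h = 7/13, so r = (7/13)h
V = (1/3)πr²h = (1/3)π((7/13)h)²h = (49/507)πh³
dV/dh = (49/169)πh²
dh/dt = (dV/dt)/(dV/dh) = -10/((49/169)π·3²) = -1690/(441π) m/min
The level is dropping at 1690/(441π) ≈ 1.22 m/min.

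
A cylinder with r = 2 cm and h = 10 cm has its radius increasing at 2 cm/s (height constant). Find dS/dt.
56π cm²/s

S = 2πrh + 2πr² (lateral + bases)
dS/dt = (2πh + 4πr)·dr/dt = (2π·10 + 4π·2)·2
= 56π cm²/s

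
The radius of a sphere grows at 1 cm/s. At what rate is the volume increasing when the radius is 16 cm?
1024π cm³/s

V = (4/3)πr³
dV/dt = dV/dr · dr/dt = 4πr² · 1
At r = 16: dV/dt = 1024π cm³/s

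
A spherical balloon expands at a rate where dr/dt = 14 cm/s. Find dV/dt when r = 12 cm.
8064π cm³/s

V = (4/3)πr³
dV/dt = dV/dr · dr/dt = 4πr² · 14
At r = 12: dV/dt = 8064π cm³/s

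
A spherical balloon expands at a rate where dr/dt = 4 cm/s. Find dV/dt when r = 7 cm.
784π cm³/s

V = (4/3)πr³
dV/dt = dV/dr · dr/dt = 4πr² · 4
At r = 7: dV/dt = 784π cm³/s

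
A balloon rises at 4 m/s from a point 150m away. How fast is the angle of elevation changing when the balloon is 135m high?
0.014733 rad/s

tan(θ) = y/150
sec²(θ) · dθ/dt = (1/150) · dy/dt
dθ/dt = cos²(θ)/150 · 4 = 150/(150² + 135²) · 4
dθ/dt = 0.014733 rad/s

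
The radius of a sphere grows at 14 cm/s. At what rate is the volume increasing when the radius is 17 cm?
16184π cm³/s

V = (4/3)πr³
dV/dt = dV/dr · dr/dt = 4πr² · 14
At r = 17: dV/dt = 16184π cm³/s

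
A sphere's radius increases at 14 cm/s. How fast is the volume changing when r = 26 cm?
37856π cm³/s

V = (4/3)πr³
dV/dt = dV/dr · dr/dt = 4πr² · 14
At r = 26: dV/dt = 37856π cm³/s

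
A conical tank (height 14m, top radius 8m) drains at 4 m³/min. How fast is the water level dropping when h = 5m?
49/(100π) ≈ 0.156 m/min

r/h = 8/14, so r = (4/7)h
V = (1/3)πr²h = (1/3)π((4/7)h)²h = (16/147)πh³
dV/dh = (16/49)πh²
dh/dt = (dV/dt)/(dV/dh) = -4/((16/49)π·5²) = -49/(100π) m/min
The level is dropping at 49/(100π) ≈ 0.156 m/min.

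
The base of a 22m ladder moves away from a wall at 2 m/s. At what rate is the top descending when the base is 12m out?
12√85/85 ≈ 1.302 m/s

x² + y² = 22²
2x·dx/dt + 2y·dy/dt = 0
dy/dt = -x/y · dx/dt = -12/(2√85) · 2 = -12√85/85 m/s
The top is descending at 12√85/85 ≈ 1.302 m/s.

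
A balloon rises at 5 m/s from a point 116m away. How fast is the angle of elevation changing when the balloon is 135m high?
0.018308 rad/s

tan(θ) = y/116
sec²(θ) · dθ/dt = (1/116) · dy/dt
dθ/dt = cos²(θ)/116 · 5 = 116/(116² + 135²) · 5
dθ/dt = 0.018308 rad/s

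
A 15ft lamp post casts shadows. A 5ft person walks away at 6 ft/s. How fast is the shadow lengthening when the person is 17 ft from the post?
3 ft/s

By similar triangles: 15/(x+s) = 5/s
Solving: s = 5x/10
ds/dt = 5/10 · dx/dt = 1/2 · 6 = 3 ft/s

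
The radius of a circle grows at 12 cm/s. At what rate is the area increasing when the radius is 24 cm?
576π cm²/s

A = πr²
dA/dt = 2πr · dr/dt = 2π(24)(12) = 576π cm²/s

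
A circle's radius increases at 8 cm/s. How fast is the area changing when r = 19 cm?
304π cm²/s

A = πr²
dA/dt = 2πr · dr/dt = 2π(19)(8) = 304π cm²/s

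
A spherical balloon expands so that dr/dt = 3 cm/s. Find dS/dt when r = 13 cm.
312π cm²/s

S = 4πr²
dS/dt = dS/dr · dr/dt = 8πr · 3
At r = 13: dS/dt = 312π cm²/s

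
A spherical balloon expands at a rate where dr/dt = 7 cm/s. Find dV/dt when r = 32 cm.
28672π cm³/s

V = (4/3)πr³
dV/dt = dV/dr · dr/dt = 4πr² · 7
At r = 32: dV/dt = 28672π cm³/s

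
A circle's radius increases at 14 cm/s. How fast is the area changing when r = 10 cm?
280π cm²/s

A = πr²
dA/dt = 2πr · dr/dt = 2π(10)(14) = 280π cm²/s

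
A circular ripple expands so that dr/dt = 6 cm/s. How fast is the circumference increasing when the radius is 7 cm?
12π cm/s

C = 2πr
dC/dt = 2π · dr/dt = 2π · 6 = 12π cm/s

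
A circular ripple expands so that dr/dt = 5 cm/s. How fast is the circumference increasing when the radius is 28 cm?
10π cm/s

C = 2πr
dC/dt = 2π · dr/dt = 2π · 5 = 10π cm/s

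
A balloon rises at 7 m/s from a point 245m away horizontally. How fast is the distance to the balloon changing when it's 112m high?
112√1481/1481 ≈ 2.91 m/s

z² = 245² + y²
z = √(245² + 112²) = 7√1481
dz/dt = y/z · dy/dt = 112/(7√1481) · 7 = 112√1481/1481 ≈ 2.91 m/s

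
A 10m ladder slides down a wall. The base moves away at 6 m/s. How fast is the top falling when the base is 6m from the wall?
9/2 = 4.5 m/s

x² + y² = 10²
2x·dx/dt + 2y·dy/dt = 0
dy/dt = -x/y · dx/dt = -6/8 · 6 = -9/2 m/s
The top is descending at 9/2 = 4.5 m/s.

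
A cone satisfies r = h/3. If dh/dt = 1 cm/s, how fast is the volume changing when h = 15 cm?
25π cm³/s

V = (1/3)π(h/3)²h = πh³/27
dV/dt = πh²/9 · 1
At h = 15: dV/dt = 25π cm³/s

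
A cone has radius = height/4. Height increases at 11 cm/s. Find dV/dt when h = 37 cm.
15059π/16 cm³/s

V = (1/3)π(h/4)²h = πh³/48
dV/dt = πh²/16 · 11
At h = 37: dV/dt = 15059π/16 cm³/s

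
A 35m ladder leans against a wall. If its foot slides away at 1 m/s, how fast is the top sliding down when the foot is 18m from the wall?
18√901/901 ≈ 0.5997 m/s

x² + y² = 35²
2x·dx/dt + 2y·dy/dt = 0
dy/dt = -x/y · dx/dt = -18/√901 · 1 = -18√901/901 m/s
The top is descending at 18√901/901 ≈ 0.5997 m/s.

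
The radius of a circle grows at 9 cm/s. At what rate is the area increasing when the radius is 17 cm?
306π cm²/s

A = πr²
dA/dt = 2πr · dr/dt = 2π(17)(9) = 306π cm²/s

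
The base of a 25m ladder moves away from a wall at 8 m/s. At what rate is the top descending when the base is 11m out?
22√14/21 ≈ 3.92 m/s

x² + y² = 25²
2x·dx/dt + 2y·dy/dt = 0
dy/dt = -x/y · dx/dt = -11/(6√14) · 8 = -22√14/21 m/s
The top is descending at 22√14/21 ≈ 3.92 m/s.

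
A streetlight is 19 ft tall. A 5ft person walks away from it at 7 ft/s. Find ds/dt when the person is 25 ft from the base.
5/2 ft/s

By similar triangles: 19/(x+s) = 5/s
Solving: s = 5x/14
ds/dt = 5/14 · dx/dt = 5/14 · 7 = 5/2 ft/s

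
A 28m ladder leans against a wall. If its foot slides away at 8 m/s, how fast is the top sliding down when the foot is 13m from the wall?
104√615/615 ≈ 4.194 m/s

x² + y² = 28²
2x·dx/dt + 2y·dy/dt = 0
dy/dt = -x/y · dx/dt = -13/√615 · 8 = -104√615/615 m/s
The top is descending at 104√615/615 ≈ 4.194 m/s.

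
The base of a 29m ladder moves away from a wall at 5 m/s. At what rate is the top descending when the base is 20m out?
100/21 ≈ 4.762 m/s

x² + y² = 29²
2x·dx/dt + 2y·dy/dt = 0
dy/dt = -x/y · dx/dt = -20/21 · 5 = -100/21 m/s
The top is descending at 100/21 ≈ 4.762 m/s.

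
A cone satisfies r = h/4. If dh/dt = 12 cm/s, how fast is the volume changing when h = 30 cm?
675π cm³/s

V = (1/3)π(h/4)²h = πh³/48
dV/dt = πh²/16 · 12
At h = 30: dV/dt = 675π cm³/s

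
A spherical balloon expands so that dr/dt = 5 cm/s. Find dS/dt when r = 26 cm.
1040π cm²/s

S = 4πr²
dS/dt = dS/dr · dr/dt = 8πr · 5
At r = 26: dS/dt = 1040π cm²/s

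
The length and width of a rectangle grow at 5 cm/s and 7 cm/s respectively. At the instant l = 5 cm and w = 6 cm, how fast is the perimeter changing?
24 cm/s

P = 2(l + w)
dP/dt = 2(dl/dt + dw/dt) = 2(5 + 7) = 24 cm/s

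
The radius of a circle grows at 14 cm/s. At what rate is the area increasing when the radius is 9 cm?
252π cm²/s

A = πr²
dA/dt = 2πr · dr/dt = 2π(9)(14) = 252π cm²/s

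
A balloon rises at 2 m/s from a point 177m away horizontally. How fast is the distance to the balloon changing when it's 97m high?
97√40738/20369 ≈ 0.9612 m/s

z² = 177² + y²
z = √(177² + 97²) = √40738
dz/dt = y/z · dy/dt = 97/√40738 · 2 = 97√40738/20369 ≈ 0.9612 m/s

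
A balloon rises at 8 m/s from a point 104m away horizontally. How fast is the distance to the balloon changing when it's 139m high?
1112√30137/30137 ≈ 6.406 m/s

z² = 104² + y²
z = √(104² + 139²) = √30137
dz/dt = y/z · dy/dt = 139/√30137 · 8 = 1112√30137/30137 ≈ 6.406 m/s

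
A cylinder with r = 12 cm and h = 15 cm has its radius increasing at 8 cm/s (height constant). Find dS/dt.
624π cm²/s

S = 2πrh + 2πr² (lateral + bases)
dS/dt = (2πh + 4πr)·dr/dt = (2π·15 + 4π·12)·8
= 624π cm²/s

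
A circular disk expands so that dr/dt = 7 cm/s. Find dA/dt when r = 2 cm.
28π cm²/s

A = πr²
dA/dt = 2πr · dr/dt = 2π(2)(7) = 28π cm²/s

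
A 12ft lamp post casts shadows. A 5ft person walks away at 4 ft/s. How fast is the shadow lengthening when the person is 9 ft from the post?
20/7 ft/s

By similar triangles: 12/(x+s) = 5/s
Solving: s = 5x/7
ds/dt = 5/7 · dx/dt = 5/7 · 4 = 20/7 ft/s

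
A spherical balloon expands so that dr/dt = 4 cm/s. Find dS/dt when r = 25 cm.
800π cm²/s

S = 4πr²
dS/dt = dS/dr · dr/dt = 8πr · 4
At r = 25: dS/dt = 800π cm²/s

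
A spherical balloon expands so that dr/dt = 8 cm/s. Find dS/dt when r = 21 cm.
1344π cm²/s

S = 4πr²
dS/dt = dS/dr · dr/dt = 8πr · 8
At r = 21: dS/dt = 1344π cm²/s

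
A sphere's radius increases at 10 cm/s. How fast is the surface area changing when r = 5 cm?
400π cm²/s

S = 4πr²
dS/dt = dS/dr · dr/dt = 8πr · 10
At r = 5: dS/dt = 400π cm²/s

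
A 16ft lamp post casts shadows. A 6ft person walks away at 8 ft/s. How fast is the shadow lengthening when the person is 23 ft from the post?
24/5 ft/s

By similar triangles: 16/(x+s) = 6/s
Solving: s = 6x/10
ds/dt = 6/10 · dx/dt = 3/5 · 8 = 24/5 ft/s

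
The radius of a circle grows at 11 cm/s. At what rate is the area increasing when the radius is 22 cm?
484π cm²/s

A = πr²
dA/dt = 2πr · dr/dt = 2π(22)(11) = 484π cm²/s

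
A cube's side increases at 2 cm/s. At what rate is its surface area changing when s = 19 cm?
456 cm²/s

A = 6s²
dA/dt = 12s · ds/dt = 12·19·2 = 456 cm²/s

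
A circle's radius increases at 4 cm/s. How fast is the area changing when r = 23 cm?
184π cm²/s

A = πr²
dA/dt = 2πr · dr/dt = 2π(23)(4) = 184π cm²/s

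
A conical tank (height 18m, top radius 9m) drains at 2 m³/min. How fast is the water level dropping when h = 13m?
8/(169π) ≈ 0.01507 m/min

r/h = 9/18, so r = (1/2)h
V = (1/3)πr²h = (1/3)π((1/2)h)²h = (1/12)πh³
dV/dh = (1/4)πh²
dh/dt = (dV/dt)/(dV/dh) = -2/((1/4)π·13²) = -8/(169π) m/min
The level is dropping at 8/(169π) ≈ 0.01507 m/min.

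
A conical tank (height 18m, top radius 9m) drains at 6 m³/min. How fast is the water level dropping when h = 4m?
3/(2π) ≈ 0.4775 m/min

r/h = 9/18, so r = (1/2)h
V = (1/3)πr²h = (1/3)π((1/2)h)²h = (1/12)πh³
dV/dh = (1/4)πh²
dh/dt = (dV/dt)/(dV/dh) = -6/((1/4)π·4²) = -3/(2π) m/min
The level is dropping at 3/(2π) ≈ 0.4775 m/min.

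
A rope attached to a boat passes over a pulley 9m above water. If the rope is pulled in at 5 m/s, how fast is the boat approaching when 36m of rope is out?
4√15/3 ≈ 5.164 m/s

rope² = x² + 9²
x = √(36² - 9²) = 9√15
dx/dt = (rope/x) · d(rope)/dt = (36/(9√15)) · (-5) = -4√15/3 m/s
The boat approaches at 4√15/3 ≈ 5.164 m/s.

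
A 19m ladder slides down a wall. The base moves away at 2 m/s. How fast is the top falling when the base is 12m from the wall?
24√217/217 ≈ 1.629 m/s

x² + y² = 19²
2x·dx/dt + 2y·dy/dt = 0
dy/dt = -x/y · dx/dt = -12/√217 · 2 = -24√217/217 m/s
The top is descending at 24√217/217 ≈ 1.629 m/s.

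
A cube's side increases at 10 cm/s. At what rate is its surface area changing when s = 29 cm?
3480 cm²/s

A = 6s²
dA/dt = 12s · ds/dt = 12·29·10 = 3480 cm²/s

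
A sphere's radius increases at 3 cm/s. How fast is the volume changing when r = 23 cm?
6348π cm³/s

V = (4/3)πr³
dV/dt = dV/dr · dr/dt = 4πr² · 3
At r = 23: dV/dt = 6348π cm³/s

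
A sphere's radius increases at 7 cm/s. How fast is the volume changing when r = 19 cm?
10108π cm³/s

V = (4/3)πr³
dV/dt = dV/dr · dr/dt = 4πr² · 7
At r = 19: dV/dt = 10108π cm³/s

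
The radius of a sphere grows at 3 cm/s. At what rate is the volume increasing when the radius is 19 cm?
4332π cm³/s

V = (4/3)πr³
dV/dt = dV/dr · dr/dt = 4πr² · 3
At r = 19: dV/dt = 4332π cm³/s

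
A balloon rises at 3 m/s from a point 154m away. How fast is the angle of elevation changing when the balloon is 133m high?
0.011158 rad/s

tan(θ) = y/154
sec²(θ) · dθ/dt = (1/154) · dy/dt
dθ/dt = cos²(θ)/154 · 3 = 154/(154² + 133²) · 3
dθ/dt = 0.011158 rad/s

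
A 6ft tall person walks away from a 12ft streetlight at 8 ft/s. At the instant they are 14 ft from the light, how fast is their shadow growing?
8 ft/s

By similar triangles: 12/(x+s) = 6/s
Solving: s = 6x/6
ds/dt = 6/6 · dx/dt = 1 · 8 = 8 ft/s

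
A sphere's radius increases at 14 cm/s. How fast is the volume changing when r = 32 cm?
57344π cm³/s

V = (4/3)πr³
dV/dt = dV/dr · dr/dt = 4πr² · 14
At r = 32: dV/dt = 57344π cm³/s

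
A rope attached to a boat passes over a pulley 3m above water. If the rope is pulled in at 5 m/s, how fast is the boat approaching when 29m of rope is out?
145√13/104 ≈ 5.027 m/s

rope² = x² + 3²
x = √(29² - 3²) = 8√13
dx/dt = (rope/x) · d(rope)/dt = (29/(8√13)) · (-5) = -145√13/104 m/s
The boat approaches at 145√13/104 ≈ 5.027 m/s.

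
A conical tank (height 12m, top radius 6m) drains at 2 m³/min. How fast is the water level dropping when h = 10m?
2/(25π) ≈ 0.02546 m/min

r/h = 6/12, so r = (1/2)h
V = (1/3)πr²h = (1/3)π((1/2)h)²h = (1/12)πh³
dV/dh = (1/4)πh²
dh/dt = (dV/dt)/(dV/dh) = -2/((1/4)π·10²) = -2/(25π) m/min
The level is dropping at 2/(25π) ≈ 0.02546 m/min.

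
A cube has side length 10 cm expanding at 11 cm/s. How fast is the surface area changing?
1320 cm²/s

A = 6s²
dA/dt = 12s · ds/dt = 12·10·11 = 1320 cm²/s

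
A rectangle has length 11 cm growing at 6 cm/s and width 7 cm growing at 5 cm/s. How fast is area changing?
97 cm²/s

A = lw
dA/dt = w·dl/dt + l·dw/dt = 7·6 + 11·5 = 97 cm²/s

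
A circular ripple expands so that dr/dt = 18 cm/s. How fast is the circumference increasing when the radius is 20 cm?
36π cm/s

C = 2πr
dC/dt = 2π · dr/dt = 2π · 18 = 36π cm/s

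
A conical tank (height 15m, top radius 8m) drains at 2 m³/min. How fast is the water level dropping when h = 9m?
25/(288π) ≈ 0.02763 m/min

r/h = 8/15, so r = (8/15)h
V = (1/3)πr²h = (1/3)π((8/15)h)²h = (64/675)πh³
dV/dh = (64/225)πh²
dh/dt = (dV/dt)/(dV/dh) = -2/((64/225)π·9²) = -25/(288π) m/min
The level is dropping at 25/(288π) ≈ 0.02763 m/min.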